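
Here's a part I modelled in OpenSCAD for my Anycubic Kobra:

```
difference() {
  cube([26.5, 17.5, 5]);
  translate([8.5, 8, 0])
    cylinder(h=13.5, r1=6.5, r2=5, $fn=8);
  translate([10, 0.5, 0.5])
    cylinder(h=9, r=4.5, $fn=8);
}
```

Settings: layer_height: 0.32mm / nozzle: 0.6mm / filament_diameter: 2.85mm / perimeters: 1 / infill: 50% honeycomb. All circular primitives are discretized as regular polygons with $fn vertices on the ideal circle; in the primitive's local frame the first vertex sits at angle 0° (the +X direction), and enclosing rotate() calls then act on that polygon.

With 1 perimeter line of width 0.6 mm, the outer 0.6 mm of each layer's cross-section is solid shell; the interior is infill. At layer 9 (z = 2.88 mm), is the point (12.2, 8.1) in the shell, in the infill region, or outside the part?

At z = 2.88 mm: the cube (footprint 26.5×17.5) is included at this height; the cone at (8.5, 8) contributes a regular 8-gon of circumradius 6.180 (interpolated between r1=6.5 and r2=5 at t=0.213); the cylinder at (10, 0.5): section is a regular 8-gon, circumradius r=4.5; Taking the first minus the rest: starting from the 26.5×17.5 cube, the cone at (8.5, 8) lies wholly inside it (removes its full 108.02 mm² and its 37.84 mm outline becomes a hole wall); the r=4.5 cylinder at (10, 0.5) partially overlaps it — only the 21.89 mm² overlap (of its 57.28 mm²) is removed, clipping the outline — 1 connected region. Overall, the cross-section is a single solid region. The nearest boundary edge runs (14.68, 8.00)→(12.87, 12.37); distance from the point to it = 2.25 mm. The point is not inside any of the regions above, so it lies outside the cross-section (2.25 mm from the nearest boundary).

outside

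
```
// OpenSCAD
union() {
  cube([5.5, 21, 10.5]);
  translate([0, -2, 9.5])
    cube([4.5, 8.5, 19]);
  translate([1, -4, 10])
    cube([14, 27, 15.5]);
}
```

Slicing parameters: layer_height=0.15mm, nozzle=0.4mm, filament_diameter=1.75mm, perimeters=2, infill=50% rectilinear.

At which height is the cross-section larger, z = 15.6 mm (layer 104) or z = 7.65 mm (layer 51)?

Layer 104 (z = 15.6): the cube is not intersected at this z (z outside [0, 10.5]); the cube at (0, -2) (footprint 4.5×8.5) is included at this height (area 38.25 mm²); the cube at (1, -4) (footprint 14×27) is included at this height (area 378.00 mm²); Merging all regions: the regions partially overlap — summed areas 416.25 mm² minus the doubly-counted overlap 29.75 mm² gives 386.50 mm² — area = 386.50 mm². So its area = 386.50 mm². Layer 51 (z = 7.65): the 5.5×21 cube contributes its full rectangle (area 115.50 mm²); the cube at (0, -2) is absent (z outside [9.5, 28.5]); the cube at (1, -4) is absent (z outside [10, 25.5]); Combining (union): only the 5.5×21 cube is present, so the union is just that shape — area = 115.50 mm². So its area = 115.50 mm². Layer 104 is larger (386.50 vs 115.50 mm²).

layer 104 (z = 15.6 mm)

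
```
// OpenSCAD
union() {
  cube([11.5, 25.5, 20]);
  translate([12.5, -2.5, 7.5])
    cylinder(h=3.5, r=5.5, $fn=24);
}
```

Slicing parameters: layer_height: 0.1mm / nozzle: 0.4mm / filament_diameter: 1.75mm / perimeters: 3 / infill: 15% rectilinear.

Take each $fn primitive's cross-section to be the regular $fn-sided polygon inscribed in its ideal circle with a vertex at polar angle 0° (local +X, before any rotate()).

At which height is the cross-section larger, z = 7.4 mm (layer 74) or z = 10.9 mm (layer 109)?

layer 109 (z = 10.9 mm)

Layer 74 (z = 7.4): the cube (footprint 11.5×25.5) is included at this height (area 293.25 mm²); the cylinder at (12.5, -2.5) does not reach this height (z outside [7.5, 11]); Taking the union: only the 11.5×25.5 cube is present, so the union is just that shape — area = 293.25 mm². So its area = 293.25 mm². Layer 109 (z = 10.9): the cube is present — its section is the full 11.5×25.5 rectangle (area 293.25 mm²); the r=5.5 cylinder at (12.5, -2.5) contributes a regular 24-gon of circumradius 5.5 (area = (24/2)·5.500²·sin(360°/24) = 93.95 mm²); Merging all regions: the regions partially overlap — summed areas 387.20 mm² minus the doubly-counted overlap 7.38 mm² gives 379.82 mm² — area = 379.82 mm². So its area = 379.82 mm². Layer 109 is larger (379.82 vs 293.25 mm²).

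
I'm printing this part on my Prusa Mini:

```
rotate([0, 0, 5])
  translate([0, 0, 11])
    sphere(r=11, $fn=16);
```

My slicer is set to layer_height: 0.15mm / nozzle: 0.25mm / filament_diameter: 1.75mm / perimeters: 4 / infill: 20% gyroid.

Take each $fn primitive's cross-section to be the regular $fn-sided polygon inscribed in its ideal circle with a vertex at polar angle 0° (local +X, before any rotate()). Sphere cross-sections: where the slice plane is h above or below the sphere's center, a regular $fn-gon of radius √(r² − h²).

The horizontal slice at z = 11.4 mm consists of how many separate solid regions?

At z = 11.4 mm: the r=11 sphere slices to a regular 16-gon of circumradius 10.993 (√(r²−h²) with h=0.4 from center); (rotated 5° about Z; rotation is an isometry so areas/perimeters/island counts are preserved). The result has 1 disconnected region.

1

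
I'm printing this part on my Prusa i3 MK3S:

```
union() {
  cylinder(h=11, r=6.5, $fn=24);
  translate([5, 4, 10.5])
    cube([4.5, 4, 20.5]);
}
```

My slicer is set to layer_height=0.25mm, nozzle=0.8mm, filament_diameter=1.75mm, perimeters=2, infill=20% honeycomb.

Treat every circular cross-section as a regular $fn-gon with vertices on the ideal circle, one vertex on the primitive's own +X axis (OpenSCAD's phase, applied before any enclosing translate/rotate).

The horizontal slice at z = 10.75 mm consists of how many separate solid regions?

1

At z = 10.75 mm: the r=6.5 cylinder gives a regular 24-gon of circumradius 6.5 (constant along its height); the 4.5×4 cube at (5, 4) contributes its full rectangle; Merging all regions: the regions partially overlap (shared area 0.00 mm²), so overlapping operands fuse into one piece — 1 connected region. The result has 1 disconnected region.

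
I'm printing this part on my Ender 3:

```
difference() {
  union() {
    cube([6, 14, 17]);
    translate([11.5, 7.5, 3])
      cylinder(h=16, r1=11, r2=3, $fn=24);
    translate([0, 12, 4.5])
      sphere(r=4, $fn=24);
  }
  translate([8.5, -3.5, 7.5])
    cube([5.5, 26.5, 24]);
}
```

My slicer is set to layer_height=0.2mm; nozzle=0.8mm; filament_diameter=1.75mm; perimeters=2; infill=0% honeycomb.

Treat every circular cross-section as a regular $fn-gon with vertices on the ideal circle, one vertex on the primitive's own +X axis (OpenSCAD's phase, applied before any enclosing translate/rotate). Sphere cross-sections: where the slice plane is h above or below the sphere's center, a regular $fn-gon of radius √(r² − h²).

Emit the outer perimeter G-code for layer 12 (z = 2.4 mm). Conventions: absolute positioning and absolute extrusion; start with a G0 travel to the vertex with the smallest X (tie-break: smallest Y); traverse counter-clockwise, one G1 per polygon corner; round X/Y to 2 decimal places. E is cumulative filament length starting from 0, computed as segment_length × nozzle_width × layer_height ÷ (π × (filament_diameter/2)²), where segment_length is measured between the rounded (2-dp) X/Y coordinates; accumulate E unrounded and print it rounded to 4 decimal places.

G0 X-3.40 Y12.00 Z2.40
G1 X-3.29 Y11.12 E0.0590
G1 X-2.95 Y10.30 E0.1180
G1 X-2.41 Y9.59 E0.1774
G1 X-1.70 Y9.05 E0.2367
G1 X-0.88 Y8.71 E0.2958
G1 X0.00 Y8.60 E0.3548
G1 X0.00 Y0.00 E0.9268
G1 X6.00 Y0.00 E1.3260
G1 X6.00 Y14.00 E2.2572
G1 X2.72 Y14.00 E2.4754
G1 X2.41 Y14.41 E2.5096
G1 X1.70 Y14.95 E2.5690
G1 X0.88 Y15.29 E2.6280
G1 X0.00 Y15.40 E2.6870
G1 X-0.88 Y15.29 E2.7460
G1 X-1.70 Y14.95 E2.8050
G1 X-2.41 Y14.41 E2.8644
G1 X-2.95 Y13.70 E2.9237
G1 X-3.29 Y12.88 E2.9828
G1 X-3.40 Y12.00 E3.0418

At z = 2.4 mm: the 6×14 cube contributes its full rectangle; the cone at (11.5, 7.5) does not reach this height (z outside [3, 19]); the sphere at (0, 12): section is a regular 24-gon, circumradius = √(r²−h²) = √(4²−2.1²) = 3.404; Combining (union): the regions partially overlap (shared area 15.35 mm²), so overlapping operands fuse into one piece — 1 connected region; the cube at (8.5, -3.5) is absent (z outside [7.5, 31.5]); After the difference (first − rest): none of the subtracted shapes is present at this height, so that combined region is unchanged — 1 connected region. The outline is a single polygon with 20 vertices. Extrusion per mm of travel: 0.8 × 0.2 / (π × 0.875²) = 0.066520. Accumulating E over each segment gives final E = 3.0418.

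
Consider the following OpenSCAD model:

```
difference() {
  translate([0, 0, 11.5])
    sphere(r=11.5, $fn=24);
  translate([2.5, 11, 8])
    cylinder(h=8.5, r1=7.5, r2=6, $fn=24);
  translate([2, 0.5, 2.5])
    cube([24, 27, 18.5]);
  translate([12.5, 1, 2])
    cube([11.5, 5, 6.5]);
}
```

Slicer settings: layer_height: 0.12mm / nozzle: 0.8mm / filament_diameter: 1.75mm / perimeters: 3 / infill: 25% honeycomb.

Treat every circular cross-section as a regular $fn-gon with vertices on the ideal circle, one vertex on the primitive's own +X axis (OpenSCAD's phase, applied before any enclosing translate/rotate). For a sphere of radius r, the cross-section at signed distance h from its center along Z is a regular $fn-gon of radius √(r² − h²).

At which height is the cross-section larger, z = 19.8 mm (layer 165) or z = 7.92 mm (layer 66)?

layer 66 (z = 7.92 mm)

Layer 165 (z = 19.8): the r=11.5 sphere slices to a regular 24-gon of circumradius 7.960 (√(r²−h²) with h=8.3 from center) (area = (24/2)·7.960²·sin(360°/24) = 196.79 mm²); the cone at (2.5, 11) is not intersected at this z (z outside [8, 16.5]); the 24×27 cube at (2, 0.5) contributes its full rectangle (area 648.00 mm²); the cube at (12.5, 1) does not reach this height (z outside [2, 8.5]); Subtracting the remaining from the first: starting from the r=11.5 sphere (196.79 mm²), the 24×27 cube at (2, 0.5) partially overlaps it — only the 30.58 mm² overlap (of its 648.00 mm²) is removed, clipping the outline — area = 166.21 mm². So its area = 166.21 mm². Layer 66 (z = 7.92): the r=11.5 sphere contributes a regular 24-gon of circumradius √(11.5²−3.58²) = 10.929 (area = (24/2)·10.929²·sin(360°/24) = 370.94 mm²); the cone at (2.5, 11) is not intersected at this z (z outside [8, 16.5]); the 24×27 cube at (2, 0.5) contributes its full rectangle (area 648.00 mm²); the cube at (12.5, 1) is present — its section is the full 11.5×5 rectangle (area 57.50 mm²); After the difference (first − rest): starting from the r=11.5 sphere (370.94 mm²), the 24×27 cube at (2, 0.5) partially overlaps it — only the 66.69 mm² overlap (of its 648.00 mm²) is removed, clipping the outline; the 11.5×5 cube at (12.5, 1) misses the remaining region (no effect) — area = 304.25 mm². So its area = 304.25 mm². Layer 66 is larger (304.25 vs 166.21 mm²).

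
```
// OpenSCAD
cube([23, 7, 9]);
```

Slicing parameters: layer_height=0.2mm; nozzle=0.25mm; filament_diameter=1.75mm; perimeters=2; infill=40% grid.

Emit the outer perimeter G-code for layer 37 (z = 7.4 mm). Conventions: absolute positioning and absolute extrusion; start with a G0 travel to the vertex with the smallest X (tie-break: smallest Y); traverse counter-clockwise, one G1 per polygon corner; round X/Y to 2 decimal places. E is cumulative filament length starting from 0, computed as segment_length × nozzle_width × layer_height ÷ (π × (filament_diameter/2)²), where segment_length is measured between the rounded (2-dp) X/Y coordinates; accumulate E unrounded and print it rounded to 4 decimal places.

At z = 7.4 mm: the 23×7 cube contributes its full rectangle. The outline is a single polygon with 4 vertices. Extrusion per mm of travel: 0.25 × 0.2 / (π × 0.875²) = 0.020788. Accumulating E over each segment gives final E = 1.2473.

G0 X0.00 Y0.00 Z7.40
G1 X23.00 Y0.00 E0.4781
G1 X23.00 Y7.00 E0.6236
G1 X0.00 Y7.00 E1.1017
G1 X0.00 Y0.00 E1.2473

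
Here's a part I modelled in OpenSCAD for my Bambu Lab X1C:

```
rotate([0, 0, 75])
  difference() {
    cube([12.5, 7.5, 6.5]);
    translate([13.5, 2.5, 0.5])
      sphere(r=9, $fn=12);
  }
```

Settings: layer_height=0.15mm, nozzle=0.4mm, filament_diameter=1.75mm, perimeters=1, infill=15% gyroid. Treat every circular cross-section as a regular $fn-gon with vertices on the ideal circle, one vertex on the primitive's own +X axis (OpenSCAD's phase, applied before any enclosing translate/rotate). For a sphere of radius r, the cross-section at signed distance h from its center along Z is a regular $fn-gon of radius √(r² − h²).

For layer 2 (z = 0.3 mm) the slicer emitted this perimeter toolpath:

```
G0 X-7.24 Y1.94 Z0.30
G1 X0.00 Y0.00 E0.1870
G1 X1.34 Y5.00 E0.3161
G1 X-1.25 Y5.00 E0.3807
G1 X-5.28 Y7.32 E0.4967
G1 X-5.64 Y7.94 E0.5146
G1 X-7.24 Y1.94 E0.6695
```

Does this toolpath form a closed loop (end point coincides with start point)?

Start point (G0): (-7.24, 1.94). End point (last G1): the path returns to the start — closed.

yes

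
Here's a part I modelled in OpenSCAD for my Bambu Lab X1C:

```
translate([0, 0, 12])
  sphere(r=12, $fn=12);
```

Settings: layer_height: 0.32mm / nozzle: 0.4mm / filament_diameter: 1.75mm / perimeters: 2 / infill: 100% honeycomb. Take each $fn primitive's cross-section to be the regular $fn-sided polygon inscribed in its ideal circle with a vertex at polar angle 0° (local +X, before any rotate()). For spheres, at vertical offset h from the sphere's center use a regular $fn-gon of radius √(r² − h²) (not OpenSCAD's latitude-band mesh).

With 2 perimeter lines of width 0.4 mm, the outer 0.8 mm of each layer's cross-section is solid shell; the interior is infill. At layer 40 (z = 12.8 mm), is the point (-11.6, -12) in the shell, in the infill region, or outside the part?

At z = 12.8 mm: the sphere: section is a regular 12-gon, circumradius = √(r²−h²) = √(12²−0.8²) = 11.973. Overall, the cross-section is a single solid region. The nearest boundary edge runs (-10.37, -5.99)→(-5.99, -10.37); distance from the point to it = 5.12 mm. The point is not inside any of the regions above, so it lies outside the cross-section (5.12 mm from the nearest boundary).

outside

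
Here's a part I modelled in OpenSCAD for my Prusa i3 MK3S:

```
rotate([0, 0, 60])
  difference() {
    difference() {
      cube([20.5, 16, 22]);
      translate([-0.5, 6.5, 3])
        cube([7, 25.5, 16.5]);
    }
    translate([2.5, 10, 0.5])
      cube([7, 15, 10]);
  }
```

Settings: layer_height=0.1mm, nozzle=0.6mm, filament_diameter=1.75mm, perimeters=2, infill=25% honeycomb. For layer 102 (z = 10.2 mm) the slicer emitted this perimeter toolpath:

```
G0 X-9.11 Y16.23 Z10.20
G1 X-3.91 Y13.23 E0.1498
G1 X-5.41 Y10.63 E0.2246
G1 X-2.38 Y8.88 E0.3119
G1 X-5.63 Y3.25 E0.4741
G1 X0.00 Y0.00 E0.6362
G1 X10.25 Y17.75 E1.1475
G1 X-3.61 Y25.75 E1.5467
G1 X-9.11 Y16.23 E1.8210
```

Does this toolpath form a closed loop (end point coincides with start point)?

yes

Start point (G0): (-9.11, 16.23). End point (last G1): the path returns to the start — closed.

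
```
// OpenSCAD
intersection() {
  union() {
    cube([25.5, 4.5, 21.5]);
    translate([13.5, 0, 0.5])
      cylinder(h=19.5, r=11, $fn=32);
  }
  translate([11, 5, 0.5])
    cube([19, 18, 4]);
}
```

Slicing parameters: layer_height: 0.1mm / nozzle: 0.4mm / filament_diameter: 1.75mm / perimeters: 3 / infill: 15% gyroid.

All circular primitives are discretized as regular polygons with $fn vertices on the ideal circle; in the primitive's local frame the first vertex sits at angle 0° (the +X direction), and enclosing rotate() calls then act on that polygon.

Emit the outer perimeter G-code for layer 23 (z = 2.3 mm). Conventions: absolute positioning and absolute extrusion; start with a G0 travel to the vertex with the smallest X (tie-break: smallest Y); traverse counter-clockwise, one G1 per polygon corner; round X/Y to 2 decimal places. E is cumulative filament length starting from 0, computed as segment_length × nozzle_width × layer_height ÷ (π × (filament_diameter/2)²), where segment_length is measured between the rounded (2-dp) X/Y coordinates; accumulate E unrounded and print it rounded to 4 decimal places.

At z = 2.3 mm: the cube (footprint 25.5×4.5) is included at this height; the r=11 cylinder at (13.5, 0) contributes a regular 32-gon of circumradius 11; Merging all regions: the regions partially overlap (shared area 95.85 mm²), so overlapping operands fuse into one piece — 1 connected region; the cube at (11, 5) (footprint 19×18) is included at this height; After intersecting: the 19×18 cube at (11, 5) partially overlaps that combined region; clipping to the common part keeps 56.24 mm² — 1 connected region. The outline is a single polygon with 10 vertices. Extrusion per mm of travel: 0.4 × 0.1 / (π × 0.875²) = 0.016630. Accumulating E over each segment gives final E = 0.5403.

G0 X11.00 Y5.00 Z2.30
G1 X23.24 Y5.00 E0.2036
G1 X22.65 Y6.11 E0.2245
G1 X21.28 Y7.78 E0.2604
G1 X19.61 Y9.15 E0.2963
G1 X17.71 Y10.16 E0.3321
G1 X15.65 Y10.79 E0.3679
G1 X13.50 Y11.00 E0.4038
G1 X11.35 Y10.79 E0.4398
G1 X11.00 Y10.68 E0.4459
G1 X11.00 Y5.00 E0.5403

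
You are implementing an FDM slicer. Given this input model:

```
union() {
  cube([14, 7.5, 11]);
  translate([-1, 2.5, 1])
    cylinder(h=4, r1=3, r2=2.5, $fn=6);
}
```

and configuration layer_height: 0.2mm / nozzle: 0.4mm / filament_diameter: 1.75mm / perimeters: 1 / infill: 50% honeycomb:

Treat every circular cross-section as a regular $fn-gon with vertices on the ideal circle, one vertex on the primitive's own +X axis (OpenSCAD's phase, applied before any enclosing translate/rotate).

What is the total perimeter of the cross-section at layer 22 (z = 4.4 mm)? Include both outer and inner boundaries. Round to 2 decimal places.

At z = 4.4 mm: the 14×7.5 cube contributes its full rectangle (perimeter 43.00 mm); the cone at (-1, 2.5): at t=0.850 of its height the radius interpolates to r₁+(r₂−r₁)t = 2.575, giving a regular 6-gon of that circumradius (perimeter = 2·6·2.575·sin(180°/6) = 15.45 mm); Combining (union): the regions partially overlap (shared area 4.15 mm²), so the edge portions inside another operand are dropped and the merged outline is re-measured after clipping — boundary = 48.26 mm. Overall, the cross-section is a single solid region. Total boundary length (outer) = 48.26 mm.

48.26 mm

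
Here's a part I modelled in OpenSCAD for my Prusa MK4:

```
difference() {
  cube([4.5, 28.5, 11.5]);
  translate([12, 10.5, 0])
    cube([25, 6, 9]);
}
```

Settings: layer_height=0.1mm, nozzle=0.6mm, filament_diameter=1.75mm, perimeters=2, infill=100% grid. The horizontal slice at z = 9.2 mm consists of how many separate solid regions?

At z = 9.2 mm: the cube is present — its section is the full 4.5×28.5 rectangle; the cube at (12, 10.5) is not intersected at this z (z outside [0, 9]); After the difference (first − rest): none of the subtracted shapes is present at this height, so the 4.5×28.5 cube is unchanged — 1 connected region. The result has 1 disconnected region.

1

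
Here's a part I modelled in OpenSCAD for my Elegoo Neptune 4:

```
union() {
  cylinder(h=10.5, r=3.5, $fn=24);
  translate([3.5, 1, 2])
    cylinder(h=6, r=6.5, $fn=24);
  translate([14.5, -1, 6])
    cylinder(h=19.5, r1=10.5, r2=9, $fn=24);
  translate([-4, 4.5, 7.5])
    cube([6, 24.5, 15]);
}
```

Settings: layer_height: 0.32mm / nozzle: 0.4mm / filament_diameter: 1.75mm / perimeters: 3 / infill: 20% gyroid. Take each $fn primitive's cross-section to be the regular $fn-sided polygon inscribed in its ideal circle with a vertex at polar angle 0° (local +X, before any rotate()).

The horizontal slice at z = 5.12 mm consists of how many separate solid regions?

At z = 5.12 mm: the r=3.5 cylinder contributes a regular 24-gon of circumradius 3.5; the r=6.5 cylinder at (3.5, 1) contributes a regular 24-gon of circumradius 6.5; the cone at (14.5, -1) is not intersected at this z (z outside [6, 25.5]); the cube at (-4, 4.5) does not reach this height (z outside [7.5, 22.5]); Merging all regions: the regions partially overlap (shared area 35.55 mm²), so overlapping operands fuse into one piece — 1 connected region. The result has 1 disconnected region.

1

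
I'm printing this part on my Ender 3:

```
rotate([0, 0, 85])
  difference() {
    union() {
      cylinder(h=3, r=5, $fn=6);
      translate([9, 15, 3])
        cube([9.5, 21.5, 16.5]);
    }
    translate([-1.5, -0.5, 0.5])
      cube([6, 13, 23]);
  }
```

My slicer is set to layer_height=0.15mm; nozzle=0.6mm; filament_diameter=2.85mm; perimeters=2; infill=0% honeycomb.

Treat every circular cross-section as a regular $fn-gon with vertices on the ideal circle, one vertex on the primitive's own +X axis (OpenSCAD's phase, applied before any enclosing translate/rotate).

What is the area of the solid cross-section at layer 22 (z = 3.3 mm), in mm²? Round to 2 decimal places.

At z = 3.3 mm: the cylinder does not reach this height (z outside [0, 3]); the cube at (9, 15) is present — its section is the full 9.5×21.5 rectangle (area 204.25 mm²); Combining (union): only the 9.5×21.5 cube at (9, 15) is present, so the union is just that shape — area = 204.25 mm²; the cube at (-1.5, -0.5) is present — its section is the full 6×13 rectangle (area 78.00 mm²); After the difference (first − rest): starting from that combined region (204.25 mm²), the 6×13 cube at (-1.5, -0.5) misses the remaining region (no effect) — area = 204.25 mm²; (whole slice rotated 85° about Z — lengths, areas and connectivity unchanged). Overall, the cross-section is a single solid region. Net area = 204.25 mm².

204.25 mm²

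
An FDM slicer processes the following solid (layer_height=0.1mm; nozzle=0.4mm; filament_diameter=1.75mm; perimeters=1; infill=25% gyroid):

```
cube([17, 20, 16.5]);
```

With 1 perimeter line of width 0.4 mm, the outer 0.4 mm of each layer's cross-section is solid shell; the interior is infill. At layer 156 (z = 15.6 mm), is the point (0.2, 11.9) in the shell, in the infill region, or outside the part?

At z = 15.6 mm: the cube is present — its section is the full 17×20 rectangle. Overall, the cross-section is a single solid region. The nearest boundary edge runs (0.00, 20.00)→(0.00, 0.00); distance from the point to it = 0.20 mm. The point is inside the cross-section, 0.20 mm from the nearest boundary — within the 0.4 mm shell band (1 × 0.4).

shell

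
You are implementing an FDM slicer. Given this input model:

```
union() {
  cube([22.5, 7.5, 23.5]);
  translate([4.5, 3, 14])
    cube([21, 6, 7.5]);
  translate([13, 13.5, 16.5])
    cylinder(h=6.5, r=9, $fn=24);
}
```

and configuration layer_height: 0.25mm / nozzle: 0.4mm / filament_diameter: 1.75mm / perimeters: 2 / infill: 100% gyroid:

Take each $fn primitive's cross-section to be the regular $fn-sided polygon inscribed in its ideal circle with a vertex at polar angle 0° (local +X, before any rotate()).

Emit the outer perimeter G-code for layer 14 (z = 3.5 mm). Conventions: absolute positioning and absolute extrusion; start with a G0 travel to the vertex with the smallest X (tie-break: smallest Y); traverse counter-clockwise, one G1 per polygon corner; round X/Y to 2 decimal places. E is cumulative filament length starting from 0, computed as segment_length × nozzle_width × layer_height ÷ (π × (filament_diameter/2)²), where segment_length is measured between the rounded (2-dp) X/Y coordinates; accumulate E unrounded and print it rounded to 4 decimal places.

At z = 3.5 mm: the cube is present — its section is the full 22.5×7.5 rectangle; the cube at (4.5, 3) is absent (z outside [14, 21.5]); the cylinder at (13, 13.5) is absent (z outside [16.5, 23]); Merging all regions: only the 22.5×7.5 cube is present, so the union is just that shape — 1 connected region. The outline is a single polygon with 4 vertices. Extrusion per mm of travel: 0.4 × 0.25 / (π × 0.875²) = 0.041575. Accumulating E over each segment gives final E = 2.4945.

G0 X0.00 Y0.00 Z3.50
G1 X22.50 Y0.00 E0.9354
G1 X22.50 Y7.50 E1.2473
G1 X0.00 Y7.50 E2.1827
G1 X0.00 Y0.00 E2.4945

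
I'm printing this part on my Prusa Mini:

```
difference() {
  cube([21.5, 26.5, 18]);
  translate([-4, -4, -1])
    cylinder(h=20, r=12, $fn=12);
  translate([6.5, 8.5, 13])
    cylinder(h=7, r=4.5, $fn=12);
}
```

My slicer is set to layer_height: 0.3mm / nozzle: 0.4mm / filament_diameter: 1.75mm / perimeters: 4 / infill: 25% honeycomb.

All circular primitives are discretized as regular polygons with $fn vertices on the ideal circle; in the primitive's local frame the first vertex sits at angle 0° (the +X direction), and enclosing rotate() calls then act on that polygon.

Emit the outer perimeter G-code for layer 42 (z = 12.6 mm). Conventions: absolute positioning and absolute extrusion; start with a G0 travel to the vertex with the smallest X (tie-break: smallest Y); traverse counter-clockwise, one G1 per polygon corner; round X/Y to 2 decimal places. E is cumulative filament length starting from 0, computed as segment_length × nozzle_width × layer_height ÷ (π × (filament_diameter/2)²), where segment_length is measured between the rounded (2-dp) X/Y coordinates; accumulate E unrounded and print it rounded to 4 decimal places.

At z = 12.6 mm: the 21.5×26.5 cube contributes its full rectangle; the cylinder at (-4, -4): section is a regular 12-gon, circumradius r=12; the cylinder at (6.5, 8.5) does not reach this height (z outside [13, 20]); Taking the first minus the rest: starting from the 21.5×26.5 cube, the r=12 cylinder at (-4, -4) partially overlaps it — only the 32.29 mm² overlap (of its 432.00 mm²) is removed, clipping the outline — 1 connected region. The outline is a single polygon with 7 vertices. Extrusion per mm of travel: 0.4 × 0.3 / (π × 0.875²) = 0.049890. Accumulating E over each segment gives final E = 4.6144.

G0 X0.00 Y6.93 Z12.60
G1 X2.00 Y6.39 E0.1034
G1 X6.39 Y2.00 E0.4131
G1 X6.93 Y0.00 E0.5164
G1 X21.50 Y0.00 E1.2433
G1 X21.50 Y26.50 E2.5654
G1 X0.00 Y26.50 E3.6381
G1 X0.00 Y6.93 E4.6144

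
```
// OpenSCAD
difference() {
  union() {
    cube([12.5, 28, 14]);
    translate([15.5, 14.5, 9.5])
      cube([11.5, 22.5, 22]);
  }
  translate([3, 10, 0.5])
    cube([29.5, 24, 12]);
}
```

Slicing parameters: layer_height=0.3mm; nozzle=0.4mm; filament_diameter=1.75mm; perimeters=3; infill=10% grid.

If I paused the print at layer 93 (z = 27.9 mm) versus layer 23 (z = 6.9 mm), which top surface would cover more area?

Layer 93 (z = 27.9): the cube is absent (z outside [0, 14]); the 11.5×22.5 cube at (15.5, 14.5) contributes its full rectangle (area 258.75 mm²); Combining (union): only the 11.5×22.5 cube at (15.5, 14.5) is present, so the union is just that shape — area = 258.75 mm²; the cube at (3, 10) is not intersected at this z (z outside [0.5, 12.5]); Taking the first minus the rest: none of the subtracted shapes is present at this height, so the result so far is unchanged — area = 258.75 mm². So its area = 258.75 mm². Layer 23 (z = 6.9): the 12.5×28 cube contributes its full rectangle (area 350.00 mm²); the cube at (15.5, 14.5) is not intersected at this z (z outside [9.5, 31.5]); Combining (union): only the 12.5×28 cube is present, so the union is just that shape — area = 350.00 mm²; the 29.5×24 cube at (3, 10) contributes its full rectangle (area 708.00 mm²); After the difference (first − rest): starting from that combined region (350.00 mm²), the 29.5×24 cube at (3, 10) partially overlaps it — only the 171.00 mm² overlap (of its 708.00 mm²) is removed, clipping the outline — area = 179.00 mm². So its area = 179.00 mm². Layer 93 is larger (258.75 vs 179.00 mm²).

layer 93 (z = 27.9 mm)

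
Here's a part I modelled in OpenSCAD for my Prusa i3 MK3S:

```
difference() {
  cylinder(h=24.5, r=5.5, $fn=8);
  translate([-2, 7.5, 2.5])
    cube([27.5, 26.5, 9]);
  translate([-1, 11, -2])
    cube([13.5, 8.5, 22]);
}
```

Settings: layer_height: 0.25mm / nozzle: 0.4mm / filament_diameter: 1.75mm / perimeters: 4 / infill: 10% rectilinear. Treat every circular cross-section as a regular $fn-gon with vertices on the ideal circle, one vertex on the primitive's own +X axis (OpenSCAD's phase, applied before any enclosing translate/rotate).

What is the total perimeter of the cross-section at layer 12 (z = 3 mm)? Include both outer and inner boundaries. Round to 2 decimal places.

At z = 3 mm: the r=5.5 cylinder contributes a regular 8-gon of circumradius 5.5 (perimeter = 2·8·5.500·sin(180°/8) = 33.68 mm); the cube at (-2, 7.5) is present — its section is the full 27.5×26.5 rectangle (perimeter 108.00 mm); the 13.5×8.5 cube at (-1, 11) contributes its full rectangle (perimeter 44.00 mm); Taking the first minus the rest: starting from the r=5.5 cylinder, the 27.5×26.5 cube at (-2, 7.5) misses the remaining region (no effect); the 13.5×8.5 cube at (-1, 11) misses the remaining region (no effect) — boundary = 33.68 mm. Overall, the cross-section is a single solid region. Total boundary length (outer) = 33.68 mm.

33.68 mm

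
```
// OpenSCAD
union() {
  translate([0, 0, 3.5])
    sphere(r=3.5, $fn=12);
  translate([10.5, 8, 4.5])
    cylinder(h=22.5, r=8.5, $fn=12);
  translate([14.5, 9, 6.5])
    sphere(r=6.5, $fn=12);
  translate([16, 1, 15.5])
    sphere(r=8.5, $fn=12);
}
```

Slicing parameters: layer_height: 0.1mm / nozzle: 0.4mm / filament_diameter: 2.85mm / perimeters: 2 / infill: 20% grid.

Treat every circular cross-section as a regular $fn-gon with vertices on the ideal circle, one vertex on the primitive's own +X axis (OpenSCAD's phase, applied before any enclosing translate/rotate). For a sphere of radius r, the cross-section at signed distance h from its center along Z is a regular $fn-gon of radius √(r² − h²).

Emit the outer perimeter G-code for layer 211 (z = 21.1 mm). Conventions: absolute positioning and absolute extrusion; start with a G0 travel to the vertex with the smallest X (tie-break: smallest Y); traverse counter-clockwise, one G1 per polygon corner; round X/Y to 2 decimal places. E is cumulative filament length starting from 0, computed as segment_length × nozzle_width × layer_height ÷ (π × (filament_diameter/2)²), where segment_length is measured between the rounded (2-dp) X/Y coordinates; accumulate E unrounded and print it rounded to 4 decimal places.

G0 X2.00 Y8.00 Z21.10
G1 X3.14 Y3.75 E0.0276
G1 X6.25 Y0.64 E0.0552
G1 X9.97 Y-0.36 E0.0793
G1 X10.46 Y-2.20 E0.0913
G1 X12.80 Y-4.54 E0.1120
G1 X16.00 Y-5.39 E0.1328
G1 X19.20 Y-4.54 E0.1535
G1 X21.54 Y-2.20 E0.1743
G1 X22.39 Y1.00 E0.1950
G1 X21.54 Y4.20 E0.2158
G1 X19.20 Y6.54 E0.2366
G1 X18.65 Y6.69 E0.2401
G1 X19.00 Y8.00 E0.2486
G1 X17.86 Y12.25 E0.2762
G1 X14.75 Y15.36 E0.3038
G1 X10.50 Y16.50 E0.3314
G1 X6.25 Y15.36 E0.3590
G1 X3.14 Y12.25 E0.3866
G1 X2.00 Y8.00 E0.4141

At z = 21.1 mm: the sphere is absent (|z−center|=17.600 > r=3.5); the r=8.5 cylinder at (10.5, 8) gives a regular 12-gon of circumradius 8.5 (constant along its height); the sphere at (14.5, 9) does not reach this height (|z−center|=14.600 > r=6.5); the sphere at (16, 1): section is a regular 12-gon, circumradius = √(r²−h²) = √(8.5²−5.6²) = 6.395; Taking the union: the regions partially overlap (shared area 44.59 mm²), so overlapping operands fuse into one piece — 1 connected region. The outline is a single polygon with 19 vertices. Extrusion per mm of travel: 0.4 × 0.1 / (π × 1.425²) = 0.006270. Accumulating E over each segment gives final E = 0.4141.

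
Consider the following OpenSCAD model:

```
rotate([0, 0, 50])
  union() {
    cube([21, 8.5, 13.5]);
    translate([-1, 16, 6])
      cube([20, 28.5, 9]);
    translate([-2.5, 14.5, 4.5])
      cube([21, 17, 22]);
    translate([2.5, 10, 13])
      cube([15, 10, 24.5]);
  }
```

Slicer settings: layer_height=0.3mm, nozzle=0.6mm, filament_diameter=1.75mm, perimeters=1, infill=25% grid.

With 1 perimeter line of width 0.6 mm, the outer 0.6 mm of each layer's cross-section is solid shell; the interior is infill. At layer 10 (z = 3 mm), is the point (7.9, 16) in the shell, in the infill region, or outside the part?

At z = 3 mm: the cube is present — its section is the full 21×8.5 rectangle; the cube at (-1, 16) is absent (z outside [6, 15]); the cube at (-2.5, 14.5) does not reach this height (z outside [4.5, 26.5]); the cube at (2.5, 10) is absent (z outside [13, 37.5]); Combining (union): only the 21×8.5 cube is present, so the union is just that shape — 1 connected region; (whole slice rotated 50° about Z — lengths, areas and connectivity unchanged). Overall, the cross-section is a single solid region. Undo the 50° rotation: the query point maps to (17.335, 4.233) in the un-rotated model frame. The nearest boundary edge runs (21.00, 0.00)→(21.00, 8.50); distance from the point to it = 3.67 mm. The point is inside the cross-section and 3.67 mm from the nearest boundary — more than the 0.6 mm shell width (1 × 0.6), so it's in the infill interior.

infill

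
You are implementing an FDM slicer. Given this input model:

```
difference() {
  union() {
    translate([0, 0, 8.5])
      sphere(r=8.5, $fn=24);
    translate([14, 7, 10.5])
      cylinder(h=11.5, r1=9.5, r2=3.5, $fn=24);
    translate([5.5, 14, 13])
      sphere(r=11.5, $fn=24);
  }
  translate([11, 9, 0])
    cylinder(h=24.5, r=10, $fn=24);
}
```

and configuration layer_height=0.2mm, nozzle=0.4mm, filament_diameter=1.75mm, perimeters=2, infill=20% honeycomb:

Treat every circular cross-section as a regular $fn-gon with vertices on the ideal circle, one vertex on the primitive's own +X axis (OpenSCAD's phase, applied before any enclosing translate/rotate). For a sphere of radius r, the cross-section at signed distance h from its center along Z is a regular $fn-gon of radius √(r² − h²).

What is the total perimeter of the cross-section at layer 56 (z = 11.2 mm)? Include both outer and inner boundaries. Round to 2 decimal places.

At z = 11.2 mm: the r=8.5 sphere contributes a regular 24-gon of circumradius √(8.5²−2.7²) = 8.060 (perimeter = 2·24·8.060·sin(180°/24) = 50.50 mm); the cone at (14, 7) (r1=9.5→r2=3.5) has section circumradius 9.135 here — a regular 24-gon (perimeter = 2·24·9.135·sin(180°/24) = 57.23 mm); the r=11.5 sphere at (5.5, 14) slices to a regular 24-gon of circumradius 11.358 (√(r²−h²) with h=1.8 from center) (perimeter = 2·24·11.358·sin(180°/24) = 71.16 mm); Taking the union: the regions partially overlap (shared area 148.95 mm²), so the edge portions inside another operand are dropped and the merged outline is re-measured after clipping — boundary = 108.07 mm; the cylinder at (11, 9): section is a regular 24-gon, circumradius r=10 (perimeter = 2·24·10.000·sin(180°/24) = 62.65 mm); Taking the first minus the rest: starting from the result so far, the r=10 cylinder at (11, 9) partially overlaps it — only the 307.60 mm² overlap (of its 310.58 mm²) is removed, clipping the outline — boundary = 157.47 mm. Overall, the cross-section has 2 separate islands. Total boundary length (outer) = 157.47 mm.

157.47 mm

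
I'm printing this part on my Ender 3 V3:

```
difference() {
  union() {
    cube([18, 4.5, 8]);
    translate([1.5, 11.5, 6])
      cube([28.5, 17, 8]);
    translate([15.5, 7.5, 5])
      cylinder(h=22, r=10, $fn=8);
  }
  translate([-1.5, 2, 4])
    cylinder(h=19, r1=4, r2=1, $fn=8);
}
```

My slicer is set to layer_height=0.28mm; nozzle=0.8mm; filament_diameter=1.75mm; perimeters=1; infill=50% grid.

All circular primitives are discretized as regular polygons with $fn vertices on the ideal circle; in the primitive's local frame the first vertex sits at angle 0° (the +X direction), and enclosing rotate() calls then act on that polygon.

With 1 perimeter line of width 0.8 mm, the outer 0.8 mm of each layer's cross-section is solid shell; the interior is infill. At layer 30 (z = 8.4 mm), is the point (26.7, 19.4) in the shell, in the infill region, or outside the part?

At z = 8.4 mm: the cube is not intersected at this z (z outside [0, 8]); the cube at (1.5, 11.5) (footprint 28.5×17) is included at this height; the r=10 cylinder at (15.5, 7.5) gives a regular 8-gon of circumradius 10 (constant along its height); Merging all regions: the regions partially overlap (shared area 68.05 mm²), so overlapping operands fuse into one piece — 1 connected region; the cone at (-1.5, 2) (r1=4→r2=1) has section circumradius 3.305 here — a regular 8-gon; Subtracting the remaining from the first: starting from that combined region, the cone at (-1.5, 2) misses the remaining region (no effect) — 1 connected region. Overall, the cross-section is a single solid region. The nearest boundary edge runs (30.00, 28.50)→(30.00, 11.50); distance from the point to it = 3.30 mm. The point is inside the cross-section and 3.30 mm from the nearest boundary — more than the 0.8 mm shell width (1 × 0.8), so it's in the infill interior.

infill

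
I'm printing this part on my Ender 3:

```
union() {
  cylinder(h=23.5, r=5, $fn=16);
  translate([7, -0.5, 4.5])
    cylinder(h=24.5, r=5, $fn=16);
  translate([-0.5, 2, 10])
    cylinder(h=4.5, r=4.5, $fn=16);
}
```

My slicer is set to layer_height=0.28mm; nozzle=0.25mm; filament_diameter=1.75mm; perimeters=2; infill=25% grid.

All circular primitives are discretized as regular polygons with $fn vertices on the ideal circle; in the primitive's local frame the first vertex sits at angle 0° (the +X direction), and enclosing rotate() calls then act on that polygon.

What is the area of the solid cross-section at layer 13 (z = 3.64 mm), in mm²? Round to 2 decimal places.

At z = 3.64 mm: the cylinder: section is a regular 16-gon, circumradius r=5 (area = (16/2)·5.000²·sin(360°/16) = 76.54 mm²); the cylinder at (7, -0.5) is not intersected at this z (z outside [4.5, 29]); the cylinder at (-0.5, 2) is not intersected at this z (z outside [10, 14.5]); Combining (union): only the r=5 cylinder is present, so the union is just that shape — area = 76.54 mm². Overall, the cross-section is a single solid region. Net area = 76.54 mm².

76.54 mm²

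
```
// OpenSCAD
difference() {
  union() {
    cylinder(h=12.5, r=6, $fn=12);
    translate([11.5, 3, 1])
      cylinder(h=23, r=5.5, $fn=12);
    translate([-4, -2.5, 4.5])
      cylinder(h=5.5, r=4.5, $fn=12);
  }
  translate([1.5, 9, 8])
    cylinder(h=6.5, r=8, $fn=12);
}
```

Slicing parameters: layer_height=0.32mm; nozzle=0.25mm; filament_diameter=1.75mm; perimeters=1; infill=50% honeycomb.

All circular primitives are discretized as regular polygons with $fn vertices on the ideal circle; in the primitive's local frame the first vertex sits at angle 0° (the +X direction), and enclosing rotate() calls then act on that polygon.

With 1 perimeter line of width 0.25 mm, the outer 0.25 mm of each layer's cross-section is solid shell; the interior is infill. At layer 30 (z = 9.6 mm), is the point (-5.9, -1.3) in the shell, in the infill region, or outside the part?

At z = 9.6 mm: the r=6 cylinder gives a regular 12-gon of circumradius 6 (constant along its height); the r=5.5 cylinder at (11.5, 3) contributes a regular 12-gon of circumradius 5.5; the r=4.5 cylinder at (-4, -2.5) contributes a regular 12-gon of circumradius 4.5; Taking the union: the regions partially overlap (shared area 35.07 mm²), so overlapping operands fuse into one piece — 2 connected regions; the r=8 cylinder at (1.5, 9) gives a regular 12-gon of circumradius 8 (constant along its height); Subtracting the remaining from the first: starting from that combined region, the r=8 cylinder at (1.5, 9) partially overlaps it — only the 37.77 mm² overlap (of its 192.00 mm²) is removed, clipping the outline — 2 connected regions. Overall, the cross-section has 2 separate islands. The nearest boundary edge runs (-7.90, -0.25)→(-6.25, 1.40); distance from the point to it = 2.15 mm. (Shell/infill is judged within the island containing the point — the largest one.) The point is inside the cross-section and 2.15 mm from the nearest boundary — more than the 0.25 mm shell width (1 × 0.25), so it's in the infill interior.

infill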